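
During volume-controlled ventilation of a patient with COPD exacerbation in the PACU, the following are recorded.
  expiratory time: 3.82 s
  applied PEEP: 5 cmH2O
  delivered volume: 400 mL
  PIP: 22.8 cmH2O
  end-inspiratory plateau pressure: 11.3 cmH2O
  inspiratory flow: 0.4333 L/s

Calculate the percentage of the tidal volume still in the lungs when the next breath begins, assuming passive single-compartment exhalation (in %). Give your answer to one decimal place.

R = (PIP − Pplat)/V̇ = (22.8 − 11.3) / 0.4333 = 11.5/0.4333 = 26.541 cmH2O·s/L.
C = Vt/(Pplat − PEEP) = 400.0 / (11.3 − 5) = 400.0/6.3 = 63.492 mL/cmH2O.
τ = R × C = 26.541 × 0.06349 L/cmH2O = 1.685 s.
Fraction remaining at end-expiration = e^(−Te/τ) = e^(−3.82/1.685) = 0.1036 → 10.36%.

10.4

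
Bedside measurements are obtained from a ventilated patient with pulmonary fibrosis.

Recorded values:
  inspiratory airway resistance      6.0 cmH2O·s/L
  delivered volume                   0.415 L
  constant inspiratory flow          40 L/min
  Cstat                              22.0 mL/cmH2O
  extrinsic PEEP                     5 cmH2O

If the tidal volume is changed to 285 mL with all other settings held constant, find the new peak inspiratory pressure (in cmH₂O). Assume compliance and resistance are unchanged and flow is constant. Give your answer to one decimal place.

22.0

Flow: 40 L/min ÷ 60 = 0.6667 L/s.
PIP = Vt/C + R·V̇ + PEEP (constant-flow equation of motion).
Only the elastic term changes: ΔPIP = ΔVt / C = (285 − 415) / 22.0 = -5.909 cmH2O.
Original PIP = 415/22.0 + 6.0×0.6667 + 5 = 27.864 cmH2O; new PIP = 27.864 + (-5.909) = 21.955 cmH2O.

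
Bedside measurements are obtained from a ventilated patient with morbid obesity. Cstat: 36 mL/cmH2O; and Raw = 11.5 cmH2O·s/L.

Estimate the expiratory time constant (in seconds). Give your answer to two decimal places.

0.41

τ = R × C = 11.5 × 36 mL/cmH2O = 11.5 × 0.036 L/cmH2O = 0.414 s.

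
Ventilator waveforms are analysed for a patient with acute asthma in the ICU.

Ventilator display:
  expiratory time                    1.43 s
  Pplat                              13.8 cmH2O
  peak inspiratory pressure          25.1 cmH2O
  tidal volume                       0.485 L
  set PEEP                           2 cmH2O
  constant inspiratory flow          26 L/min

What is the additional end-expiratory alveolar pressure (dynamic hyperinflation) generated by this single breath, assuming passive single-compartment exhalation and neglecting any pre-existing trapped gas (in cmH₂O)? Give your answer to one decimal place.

Flow: 26 L/min ÷ 60 = 0.4333 L/s.
R = (PIP − Pplat)/V̇ = (25.1 − 13.8) / 0.4333 = 11.3/0.4333 = 26.079 cmH2O·s/L.
C = Vt/(Pplat − PEEP) = 485.0 / (13.8 − 2) = 485.0/11.8 = 41.102 mL/cmH2O.
τ = R × C = 26.079 × 0.0411 L/cmH2O = 1.072 s.
Fraction remaining = e^(−Te/τ) = e^(−1.43/1.072) = 0.2634; trapped volume = 485.0 × 0.2634 = 127.75 mL.
Additional alveolar pressure from trapping ≈ V_trapped / C = 127.75 / 41.102 = 3.108 cmH2O.

3.1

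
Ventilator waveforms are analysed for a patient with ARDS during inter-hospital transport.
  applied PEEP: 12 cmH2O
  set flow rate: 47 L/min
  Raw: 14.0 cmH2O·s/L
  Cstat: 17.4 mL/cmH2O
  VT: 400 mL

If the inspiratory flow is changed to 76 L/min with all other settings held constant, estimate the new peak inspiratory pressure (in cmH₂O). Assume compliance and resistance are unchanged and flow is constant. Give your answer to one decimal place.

Flow: 47 L/min ÷ 60 = 0.7833 L/s.
New flow: 76 L/min ÷ 60 = 1.2667 L/s.
PIP = Vt/C + R·V̇ + PEEP (constant-flow equation of motion).
Only the resistive term changes: ΔPIP = R × ΔV̇ = 14.0 × (1.2667 − 0.7833) = 14.0 × 0.4834 = 6.768 cmH2O.
Original PIP = 400/17.4 + 14.0×0.7833 + 12 = 45.955 cmH2O; new PIP = 45.955 + (6.768) = 52.723 cmH2O.

52.7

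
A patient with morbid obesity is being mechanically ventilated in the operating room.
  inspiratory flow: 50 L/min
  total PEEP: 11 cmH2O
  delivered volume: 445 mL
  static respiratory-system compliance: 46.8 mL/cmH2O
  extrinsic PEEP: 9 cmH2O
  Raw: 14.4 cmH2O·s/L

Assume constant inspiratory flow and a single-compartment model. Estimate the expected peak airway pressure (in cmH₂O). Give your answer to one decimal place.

32.5

Flow: 50 L/min ÷ 60 = 0.8333 L/s.
Total PEEP = 11 cmH2O (set 9 + intrinsic 2); this is the baseline alveolar pressure.
Equation of motion (constant flow): PIP = Vt/C + R·V̇ + PEEP.
PIP = 445/46.8 + 14.4×0.8333 + 11 = 9.509 + 12.0 + 11 = 32.509 cmH2O.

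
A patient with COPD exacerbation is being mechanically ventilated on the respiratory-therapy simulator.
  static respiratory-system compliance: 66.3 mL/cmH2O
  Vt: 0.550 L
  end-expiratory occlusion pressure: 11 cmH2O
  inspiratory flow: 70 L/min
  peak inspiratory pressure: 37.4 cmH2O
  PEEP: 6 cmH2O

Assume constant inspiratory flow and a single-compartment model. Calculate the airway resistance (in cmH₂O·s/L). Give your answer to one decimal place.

Flow: 70 L/min ÷ 60 = 1.1667 L/s.
Total PEEP = 11 cmH2O (set 6 + intrinsic 5); this is the baseline alveolar pressure.
Equation of motion (constant flow): PIP = Vt/C + R·V̇ + PEEP.
R·V̇ = PIP − Vt/C − PEEP = 37.4 − 550/66.3 − 11 = 37.4 − 8.296 − 11 = 18.104 cmH2O.
R = 18.104 / 1.1667 = 15.517 cmH2O·s/L.

15.5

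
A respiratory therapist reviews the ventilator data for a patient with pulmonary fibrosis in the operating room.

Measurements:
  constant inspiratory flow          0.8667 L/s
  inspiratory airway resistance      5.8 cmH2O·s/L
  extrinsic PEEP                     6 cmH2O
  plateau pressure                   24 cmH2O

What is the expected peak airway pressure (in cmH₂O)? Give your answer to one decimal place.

29.0

PIP = Pplat + Raw × flow = 24 + 5.8 × 0.8667 = 24 + 5.027 = 29.027 cmH2O.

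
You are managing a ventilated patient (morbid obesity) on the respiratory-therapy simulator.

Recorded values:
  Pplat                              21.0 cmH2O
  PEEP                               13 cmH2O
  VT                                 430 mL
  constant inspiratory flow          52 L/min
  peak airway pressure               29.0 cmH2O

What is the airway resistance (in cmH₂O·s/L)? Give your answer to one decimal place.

9.2

Flow: 52 L/min ÷ 60 = 0.8667 L/s.
Raw = (PIP − Pplat) / flow = (29.0 − 21.0) / 0.8667 = 8.0 / 0.8667 = 9.23 cmH2O·s/L.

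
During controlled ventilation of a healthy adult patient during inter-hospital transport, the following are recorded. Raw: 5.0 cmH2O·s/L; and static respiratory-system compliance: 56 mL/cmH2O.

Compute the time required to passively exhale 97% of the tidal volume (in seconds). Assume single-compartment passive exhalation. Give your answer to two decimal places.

0.98

τ = R × C = 5.0 × 56 mL/cmH2O = 5.0 × 0.056 L/cmH2O = 0.28 s.
Exhaled fraction f = 1 − e^(−t/τ) → t = −τ·ln(1 − f) = −0.28·ln(0.03) = 0.9818 s.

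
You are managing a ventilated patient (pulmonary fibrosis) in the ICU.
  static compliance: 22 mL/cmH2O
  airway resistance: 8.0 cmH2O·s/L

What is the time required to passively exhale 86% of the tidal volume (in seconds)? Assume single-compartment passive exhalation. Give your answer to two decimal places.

0.35

τ = R × C = 8.0 × 22 mL/cmH2O = 8.0 × 0.022 L/cmH2O = 0.176 s.
Exhaled fraction f = 1 − e^(−t/τ) → t = −τ·ln(1 − f) = −0.176·ln(0.14) = 0.346 s.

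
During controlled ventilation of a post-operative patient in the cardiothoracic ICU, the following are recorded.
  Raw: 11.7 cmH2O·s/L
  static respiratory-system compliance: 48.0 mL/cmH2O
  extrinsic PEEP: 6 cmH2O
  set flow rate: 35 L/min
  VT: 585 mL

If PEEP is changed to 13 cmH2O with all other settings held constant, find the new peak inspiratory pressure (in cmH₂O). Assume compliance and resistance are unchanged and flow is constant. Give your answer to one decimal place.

Flow: 35 L/min ÷ 60 = 0.5833 L/s.
PIP = Vt/C + R·V̇ + PEEP (constant-flow equation of motion).
Only the baseline term changes: ΔPIP = ΔPEEP = 13 − 6 = 7.0 cmH2O.
Original PIP = 585/48.0 + 11.7×0.5833 + 6 = 25.012 cmH2O; new PIP = 25.012 + (7.0) = 32.012 cmH2O.

32.0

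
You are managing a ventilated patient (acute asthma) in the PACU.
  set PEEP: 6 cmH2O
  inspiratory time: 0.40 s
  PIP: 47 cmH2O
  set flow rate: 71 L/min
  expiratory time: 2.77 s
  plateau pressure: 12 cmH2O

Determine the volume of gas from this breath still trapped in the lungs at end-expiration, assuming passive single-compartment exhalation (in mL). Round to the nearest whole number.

Flow: 71 L/min ÷ 60 = 1.1833 L/s.
Vt = flow × Ti = 1.1833 L/s × 0.40 s × 1000 mL/L = 473.32 mL.
R = (PIP − Pplat)/V̇ = (47 − 12) / 1.1833 = 35.0/1.1833 = 29.578 cmH2O·s/L.
C = Vt/(Pplat − PEEP) = 473.32 / (12 − 6) = 473.32/6.0 = 78.887 mL/cmH2O.
τ = R × C = 29.578 × 0.07889 L/cmH2O = 2.333 s.
Fraction remaining = e^(−Te/τ) = e^(−2.77/2.333) = 0.305.
Trapped volume = 473.32 × 0.305 = 144.36 mL.

144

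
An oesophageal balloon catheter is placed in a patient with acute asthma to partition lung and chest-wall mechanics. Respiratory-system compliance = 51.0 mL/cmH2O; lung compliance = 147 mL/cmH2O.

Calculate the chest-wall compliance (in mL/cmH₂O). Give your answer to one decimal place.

78.1

1/Ccw = 1/Crs − 1/CL.
1/Ccw = 1/51.0 − 1/147 = 0.01281.
Ccw = 78.064 mL/cmH2O.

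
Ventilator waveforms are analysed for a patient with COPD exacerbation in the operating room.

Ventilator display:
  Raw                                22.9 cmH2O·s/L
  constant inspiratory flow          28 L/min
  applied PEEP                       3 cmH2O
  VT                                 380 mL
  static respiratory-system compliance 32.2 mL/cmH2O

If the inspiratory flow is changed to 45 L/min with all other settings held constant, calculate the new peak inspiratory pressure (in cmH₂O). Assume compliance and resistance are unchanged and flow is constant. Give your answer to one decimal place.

Flow: 28 L/min ÷ 60 = 0.4667 L/s.
New flow: 45 L/min ÷ 60 = 0.75 L/s.
PIP = Vt/C + R·V̇ + PEEP (constant-flow equation of motion).
Only the resistive term changes: ΔPIP = R × ΔV̇ = 22.9 × (0.75 − 0.4667) = 22.9 × 0.2833 = 6.488 cmH2O.
Original PIP = 380/32.2 + 22.9×0.4667 + 3 = 25.489 cmH2O; new PIP = 25.489 + (6.488) = 31.977 cmH2O.

32.0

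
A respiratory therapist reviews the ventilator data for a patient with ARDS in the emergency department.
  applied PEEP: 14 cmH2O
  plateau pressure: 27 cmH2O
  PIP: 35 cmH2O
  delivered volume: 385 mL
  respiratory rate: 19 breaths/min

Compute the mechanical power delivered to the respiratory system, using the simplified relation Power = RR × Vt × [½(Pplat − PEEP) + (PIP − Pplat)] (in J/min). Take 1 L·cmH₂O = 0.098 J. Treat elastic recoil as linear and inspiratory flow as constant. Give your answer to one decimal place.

10.4

Per-breath work = Vt × [½(Pplat−PEEP) + (PIP−Pplat)] = 0.385 × [0.5×13.0 + 8.0] = 0.385 × 14.5 = 5.583 L·cmH2O.
Power = 19 × 5.583 = 106.08 L·cmH2O/min.
× 0.098 J/(L·cmH2O) → 10.396 J/min.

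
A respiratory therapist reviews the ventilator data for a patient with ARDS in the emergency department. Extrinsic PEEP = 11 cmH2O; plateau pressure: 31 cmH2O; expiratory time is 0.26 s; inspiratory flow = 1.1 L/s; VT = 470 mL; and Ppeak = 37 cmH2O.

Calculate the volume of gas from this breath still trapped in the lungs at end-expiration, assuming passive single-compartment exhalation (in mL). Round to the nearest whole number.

R = (PIP − Pplat)/V̇ = (37 − 31) / 1.1 = 6.0/1.1 = 5.455 cmH2O·s/L.
C = Vt/(Pplat − PEEP) = 470.0 / (31 − 11) = 470.0/20.0 = 23.5 mL/cmH2O.
τ = R × C = 5.455 × 0.0235 L/cmH2O = 0.1282 s.
Fraction remaining = e^(−Te/τ) = e^(−0.26/0.1282) = 0.1316.
Trapped volume = 470.0 × 0.1316 = 61.852 mL.

62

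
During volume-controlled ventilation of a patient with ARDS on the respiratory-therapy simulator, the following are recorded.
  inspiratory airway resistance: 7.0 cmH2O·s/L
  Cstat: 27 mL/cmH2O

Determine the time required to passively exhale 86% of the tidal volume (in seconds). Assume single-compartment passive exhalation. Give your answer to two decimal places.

0.37

τ = R × C = 7.0 × 27 mL/cmH2O = 7.0 × 0.027 L/cmH2O = 0.189 s.
Exhaled fraction f = 1 − e^(−t/τ) → t = −τ·ln(1 − f) = −0.189·ln(0.14) = 0.3716 s.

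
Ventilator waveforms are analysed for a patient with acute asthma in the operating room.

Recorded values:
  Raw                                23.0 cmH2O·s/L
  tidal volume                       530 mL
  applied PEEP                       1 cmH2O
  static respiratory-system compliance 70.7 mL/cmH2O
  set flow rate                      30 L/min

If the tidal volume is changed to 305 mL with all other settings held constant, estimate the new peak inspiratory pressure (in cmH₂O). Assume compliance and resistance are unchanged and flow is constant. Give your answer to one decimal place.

16.8

Flow: 30 L/min ÷ 60 = 0.5 L/s.
PIP = Vt/C + R·V̇ + PEEP (constant-flow equation of motion).
Only the elastic term changes: ΔPIP = ΔVt / C = (305 − 530) / 70.7 = -3.182 cmH2O.
Original PIP = 530/70.7 + 23.0×0.5 + 1 = 19.996 cmH2O; new PIP = 19.996 + (-3.182) = 16.814 cmH2O.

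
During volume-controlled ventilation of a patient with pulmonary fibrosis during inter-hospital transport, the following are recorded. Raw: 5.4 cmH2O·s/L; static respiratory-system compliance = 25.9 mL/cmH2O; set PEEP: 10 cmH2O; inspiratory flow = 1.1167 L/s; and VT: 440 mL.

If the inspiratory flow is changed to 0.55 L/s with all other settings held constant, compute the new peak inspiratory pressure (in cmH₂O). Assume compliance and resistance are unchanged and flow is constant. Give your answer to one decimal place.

30.0

PIP = Vt/C + R·V̇ + PEEP (constant-flow equation of motion).
Only the resistive term changes: ΔPIP = R × ΔV̇ = 5.4 × (0.55 − 1.1167) = 5.4 × -0.5667 = -3.06 cmH2O.
Original PIP = 440/25.9 + 5.4×1.1167 + 10 = 33.019 cmH2O; new PIP = 33.019 + (-3.06) = 29.959 cmH2O.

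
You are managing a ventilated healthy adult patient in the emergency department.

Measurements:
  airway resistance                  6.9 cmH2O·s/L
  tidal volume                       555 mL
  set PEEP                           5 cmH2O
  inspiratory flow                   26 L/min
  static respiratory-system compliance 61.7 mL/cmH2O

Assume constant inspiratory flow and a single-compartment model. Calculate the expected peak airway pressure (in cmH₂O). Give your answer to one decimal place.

17.0

Flow: 26 L/min ÷ 60 = 0.4333 L/s.
Equation of motion (constant flow): PIP = Vt/C + R·V̇ + PEEP.
PIP = 555/61.7 + 6.9×0.4333 + 5 = 8.995 + 2.99 + 5 = 16.985 cmH2O.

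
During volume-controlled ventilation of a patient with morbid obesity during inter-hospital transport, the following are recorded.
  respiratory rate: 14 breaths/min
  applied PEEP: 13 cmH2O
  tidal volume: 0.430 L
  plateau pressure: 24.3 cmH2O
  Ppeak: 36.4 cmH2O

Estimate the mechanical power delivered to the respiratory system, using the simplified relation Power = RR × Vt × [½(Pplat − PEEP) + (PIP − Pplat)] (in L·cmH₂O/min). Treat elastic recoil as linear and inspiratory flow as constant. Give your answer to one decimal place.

106.9

Per-breath work = Vt × [½(Pplat−PEEP) + (PIP−Pplat)] = 0.430 × [0.5×11.3 + 12.1] = 0.430 × 17.75 = 7.633 L·cmH2O.
Power = 14 × 7.633 = 106.86 L·cmH2O/min.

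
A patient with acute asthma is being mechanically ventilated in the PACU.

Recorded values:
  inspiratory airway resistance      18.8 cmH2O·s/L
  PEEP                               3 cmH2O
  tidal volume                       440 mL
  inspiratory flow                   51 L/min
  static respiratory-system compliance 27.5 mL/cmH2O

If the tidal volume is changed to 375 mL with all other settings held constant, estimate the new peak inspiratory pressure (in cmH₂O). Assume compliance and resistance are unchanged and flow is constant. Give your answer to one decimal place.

Flow: 51 L/min ÷ 60 = 0.85 L/s.
PIP = Vt/C + R·V̇ + PEEP (constant-flow equation of motion).
Only the elastic term changes: ΔPIP = ΔVt / C = (375 − 440) / 27.5 = -2.364 cmH2O.
Original PIP = 440/27.5 + 18.8×0.85 + 3 = 34.98 cmH2O; new PIP = 34.98 + (-2.364) = 32.616 cmH2O.

32.6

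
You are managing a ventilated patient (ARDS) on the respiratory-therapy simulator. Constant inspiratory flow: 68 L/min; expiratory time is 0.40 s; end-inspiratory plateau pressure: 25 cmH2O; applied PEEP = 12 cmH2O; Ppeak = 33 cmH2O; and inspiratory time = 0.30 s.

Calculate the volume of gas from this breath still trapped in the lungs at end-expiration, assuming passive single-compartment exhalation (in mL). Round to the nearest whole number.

39

Flow: 68 L/min ÷ 60 = 1.1333 L/s.
Vt = flow × Ti = 1.1333 L/s × 0.30 s × 1000 mL/L = 339.99 mL.
R = (PIP − Pplat)/V̇ = (33 − 25) / 1.1333 = 8.0/1.1333 = 7.059 cmH2O·s/L.
C = Vt/(Pplat − PEEP) = 339.99 / (25 − 12) = 339.99/13.0 = 26.153 mL/cmH2O.
τ = R × C = 7.059 × 0.02615 L/cmH2O = 0.1846 s.
Fraction remaining = e^(−Te/τ) = e^(−0.40/0.1846) = 0.1145.
Trapped volume = 339.99 × 0.1145 = 38.929 mL.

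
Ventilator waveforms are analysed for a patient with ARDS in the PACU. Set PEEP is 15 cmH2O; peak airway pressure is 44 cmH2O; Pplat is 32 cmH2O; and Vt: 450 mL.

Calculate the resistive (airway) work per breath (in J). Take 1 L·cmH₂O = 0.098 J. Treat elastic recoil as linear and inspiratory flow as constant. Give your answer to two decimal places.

0.53

With constant inspiratory flow the resistive pressure is constant at PIP − Pplat = 44 − 32 = 12.0 cmH2O, so resistive work = 12.0 × 0.450 = 5.4 L·cmH2O.
× 0.098 J/(L·cmH2O) → 0.5292 J.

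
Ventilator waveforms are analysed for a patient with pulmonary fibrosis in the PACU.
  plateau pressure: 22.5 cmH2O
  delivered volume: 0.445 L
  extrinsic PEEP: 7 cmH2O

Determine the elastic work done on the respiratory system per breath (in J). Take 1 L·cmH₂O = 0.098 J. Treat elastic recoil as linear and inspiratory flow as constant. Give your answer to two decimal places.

0.34

Elastic work ≈ ½ × (Pplat − PEEP) × Vt = 0.5 × (22.5 − 7) × 0.445 L = 0.5 × 15.5 × 0.445 = 3.449 L·cmH2O.
× 0.098 J/(L·cmH2O) → 0.338 J.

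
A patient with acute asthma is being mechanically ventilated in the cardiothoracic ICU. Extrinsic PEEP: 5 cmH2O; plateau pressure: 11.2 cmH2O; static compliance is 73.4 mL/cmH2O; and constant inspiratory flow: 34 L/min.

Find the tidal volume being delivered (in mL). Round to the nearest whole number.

Vt = Cstat × (Pplat − PEEP) = 73.4 × (11.2 − 5) = 73.4 × 6.2 = 455.08 mL.

455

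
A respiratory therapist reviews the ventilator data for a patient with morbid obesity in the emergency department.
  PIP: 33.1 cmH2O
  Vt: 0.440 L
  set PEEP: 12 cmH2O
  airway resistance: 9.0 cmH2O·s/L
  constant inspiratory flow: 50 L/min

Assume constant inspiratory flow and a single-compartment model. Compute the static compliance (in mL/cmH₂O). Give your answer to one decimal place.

32.4

Flow: 50 L/min ÷ 60 = 0.8333 L/s.
Equation of motion (constant flow): PIP = Vt/C + R·V̇ + PEEP.
Vt/C = PIP − R·V̇ − PEEP = 33.1 − 9.0×0.8333 − 12 = 33.1 − 7.5 − 12 = 13.6 cmH2O.
C = Vt / 13.6 = 440 / 13.6 = 32.353 mL/cmH2O.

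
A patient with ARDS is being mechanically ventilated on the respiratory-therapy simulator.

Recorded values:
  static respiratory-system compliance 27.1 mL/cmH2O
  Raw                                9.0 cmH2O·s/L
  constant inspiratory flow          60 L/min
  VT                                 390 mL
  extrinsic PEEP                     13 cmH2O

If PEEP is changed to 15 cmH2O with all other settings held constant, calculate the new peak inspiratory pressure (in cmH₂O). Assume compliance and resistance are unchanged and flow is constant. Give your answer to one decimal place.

38.4

Flow: 60 L/min ÷ 60 = 1 L/s.
PIP = Vt/C + R·V̇ + PEEP (constant-flow equation of motion).
Only the baseline term changes: ΔPIP = ΔPEEP = 15 − 13 = 2.0 cmH2O.
Original PIP = 390/27.1 + 9.0×1 + 13 = 36.391 cmH2O; new PIP = 36.391 + (2.0) = 38.391 cmH2O.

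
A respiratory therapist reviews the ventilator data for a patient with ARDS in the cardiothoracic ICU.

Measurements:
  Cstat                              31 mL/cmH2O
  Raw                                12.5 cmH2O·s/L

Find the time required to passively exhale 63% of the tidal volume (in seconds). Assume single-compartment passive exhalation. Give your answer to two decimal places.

0.39

τ = R × C = 12.5 × 31 mL/cmH2O = 12.5 × 0.031 L/cmH2O = 0.3875 s.
Exhaled fraction f = 1 − e^(−t/τ) → t = −τ·ln(1 − f) = −0.3875·ln(0.37) = 0.3853 s.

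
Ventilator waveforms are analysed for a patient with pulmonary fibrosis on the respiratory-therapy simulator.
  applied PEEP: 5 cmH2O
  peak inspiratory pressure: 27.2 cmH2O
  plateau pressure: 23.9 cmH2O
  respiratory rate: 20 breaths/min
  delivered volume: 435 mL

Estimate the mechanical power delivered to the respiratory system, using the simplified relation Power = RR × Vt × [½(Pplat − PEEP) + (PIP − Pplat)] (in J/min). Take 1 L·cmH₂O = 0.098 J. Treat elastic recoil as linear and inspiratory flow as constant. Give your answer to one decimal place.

Per-breath work = Vt × [½(Pplat−PEEP) + (PIP−Pplat)] = 0.435 × [0.5×18.9 + 3.3] = 0.435 × 12.75 = 5.546 L·cmH2O.
Power = 20 × 5.546 = 110.92 L·cmH2O/min.
× 0.098 J/(L·cmH2O) → 10.87 J/min.

10.9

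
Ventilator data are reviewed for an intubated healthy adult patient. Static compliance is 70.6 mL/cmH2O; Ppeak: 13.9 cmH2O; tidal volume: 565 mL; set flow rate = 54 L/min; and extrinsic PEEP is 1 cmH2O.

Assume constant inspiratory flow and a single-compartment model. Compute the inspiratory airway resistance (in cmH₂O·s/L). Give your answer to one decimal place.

5.4

Flow: 54 L/min ÷ 60 = 0.9 L/s.
Equation of motion (constant flow): PIP = Vt/C + R·V̇ + PEEP.
R·V̇ = PIP − Vt/C − PEEP = 13.9 − 565/70.6 − 1 = 13.9 − 8.003 − 1 = 4.897 cmH2O.
R = 4.897 / 0.9 = 5.441 cmH2O·s/L.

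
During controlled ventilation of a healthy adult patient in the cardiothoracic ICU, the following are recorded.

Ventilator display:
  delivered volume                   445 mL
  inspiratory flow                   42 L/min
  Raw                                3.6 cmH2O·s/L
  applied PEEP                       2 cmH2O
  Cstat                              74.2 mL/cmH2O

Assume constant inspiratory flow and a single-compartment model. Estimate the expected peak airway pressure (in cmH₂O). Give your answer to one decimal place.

10.5

Flow: 42 L/min ÷ 60 = 0.7 L/s.
Equation of motion (constant flow): PIP = Vt/C + R·V̇ + PEEP.
PIP = 445/74.2 + 3.6×0.7 + 2 = 5.997 + 2.52 + 2 = 10.517 cmH2O.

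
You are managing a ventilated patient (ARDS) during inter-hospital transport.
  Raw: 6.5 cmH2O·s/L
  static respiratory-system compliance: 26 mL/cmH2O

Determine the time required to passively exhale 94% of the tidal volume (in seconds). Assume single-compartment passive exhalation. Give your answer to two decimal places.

τ = R × C = 6.5 × 26 mL/cmH2O = 6.5 × 0.026 L/cmH2O = 0.169 s.
Exhaled fraction f = 1 − e^(−t/τ) → t = −τ·ln(1 − f) = −0.169·ln(0.06) = 0.4755 s.

0.48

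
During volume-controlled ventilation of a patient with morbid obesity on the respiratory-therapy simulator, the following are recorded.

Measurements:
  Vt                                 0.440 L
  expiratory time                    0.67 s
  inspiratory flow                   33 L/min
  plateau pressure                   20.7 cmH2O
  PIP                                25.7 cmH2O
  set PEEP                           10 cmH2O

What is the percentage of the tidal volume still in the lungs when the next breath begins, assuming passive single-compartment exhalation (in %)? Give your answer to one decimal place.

Flow: 33 L/min ÷ 60 = 0.55 L/s.
R = (PIP − Pplat)/V̇ = (25.7 − 20.7) / 0.55 = 5.0/0.55 = 9.091 cmH2O·s/L.
C = Vt/(Pplat − PEEP) = 440.0 / (20.7 − 10) = 440.0/10.7 = 41.121 mL/cmH2O.
τ = R × C = 9.091 × 0.04112 L/cmH2O = 0.3738 s.
Fraction remaining at end-expiration = e^(−Te/τ) = e^(−0.67/0.3738) = 0.1666 → 16.66%.

16.7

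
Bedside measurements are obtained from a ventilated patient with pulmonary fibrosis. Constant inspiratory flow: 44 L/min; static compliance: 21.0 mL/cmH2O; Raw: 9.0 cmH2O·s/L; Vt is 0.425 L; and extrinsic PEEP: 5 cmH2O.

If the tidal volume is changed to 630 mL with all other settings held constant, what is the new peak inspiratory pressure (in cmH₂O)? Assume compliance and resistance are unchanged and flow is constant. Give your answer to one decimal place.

41.6

Flow: 44 L/min ÷ 60 = 0.7333 L/s.
PIP = Vt/C + R·V̇ + PEEP (constant-flow equation of motion).
Only the elastic term changes: ΔPIP = ΔVt / C = (630 − 425) / 21.0 = 9.762 cmH2O.
Original PIP = 425/21.0 + 9.0×0.7333 + 5 = 31.838 cmH2O; new PIP = 31.838 + (9.762) = 41.6 cmH2O.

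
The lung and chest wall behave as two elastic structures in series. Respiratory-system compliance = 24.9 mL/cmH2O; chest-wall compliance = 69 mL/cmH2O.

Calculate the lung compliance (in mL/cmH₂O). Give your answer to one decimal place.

39.0

1/CL = 1/Crs − 1/Ccw.
1/CL = 1/24.9 − 1/69 = 0.02567.
CL = 38.956 mL/cmH2O.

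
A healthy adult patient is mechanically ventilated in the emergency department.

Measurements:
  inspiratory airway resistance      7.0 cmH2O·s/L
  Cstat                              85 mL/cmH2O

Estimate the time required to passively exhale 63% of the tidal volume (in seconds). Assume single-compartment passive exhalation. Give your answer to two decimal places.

0.59

τ = R × C = 7.0 × 85 mL/cmH2O = 7.0 × 0.085 L/cmH2O = 0.595 s.
Exhaled fraction f = 1 − e^(−t/τ) → t = −τ·ln(1 − f) = −0.595·ln(0.37) = 0.5916 s.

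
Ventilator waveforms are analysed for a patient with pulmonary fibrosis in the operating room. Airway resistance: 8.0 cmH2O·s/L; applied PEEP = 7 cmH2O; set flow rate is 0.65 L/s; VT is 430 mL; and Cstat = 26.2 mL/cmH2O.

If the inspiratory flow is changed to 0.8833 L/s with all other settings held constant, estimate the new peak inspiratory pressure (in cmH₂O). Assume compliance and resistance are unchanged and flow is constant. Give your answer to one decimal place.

30.5

PIP = Vt/C + R·V̇ + PEEP (constant-flow equation of motion).
Only the resistive term changes: ΔPIP = R × ΔV̇ = 8.0 × (0.8833 − 0.65) = 8.0 × 0.2333 = 1.866 cmH2O.
Original PIP = 430/26.2 + 8.0×0.65 + 7 = 28.612 cmH2O; new PIP = 28.612 + (1.866) = 30.478 cmH2O.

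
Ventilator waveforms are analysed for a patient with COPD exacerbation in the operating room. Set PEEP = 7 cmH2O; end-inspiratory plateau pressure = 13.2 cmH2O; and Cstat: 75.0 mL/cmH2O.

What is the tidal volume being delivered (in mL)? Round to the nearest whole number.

Vt = Cstat × (Pplat − PEEP) = 75.0 × (13.2 − 7) = 75.0 × 6.2 = 465.0 mL.

465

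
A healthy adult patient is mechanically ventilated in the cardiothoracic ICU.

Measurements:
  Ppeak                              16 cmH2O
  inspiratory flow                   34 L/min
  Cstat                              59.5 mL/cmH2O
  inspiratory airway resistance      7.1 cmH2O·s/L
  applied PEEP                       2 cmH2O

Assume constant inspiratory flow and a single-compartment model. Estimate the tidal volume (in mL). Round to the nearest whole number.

Flow: 34 L/min ÷ 60 = 0.5667 L/s.
Equation of motion (constant flow): PIP = Vt/C + R·V̇ + PEEP.
Vt/C = PIP − R·V̇ − PEEP = 16 − 4.024 − 2 = 9.976 cmH2O.
Vt = C × 9.976 = 59.5 × 9.976 = 593.57 mL.

594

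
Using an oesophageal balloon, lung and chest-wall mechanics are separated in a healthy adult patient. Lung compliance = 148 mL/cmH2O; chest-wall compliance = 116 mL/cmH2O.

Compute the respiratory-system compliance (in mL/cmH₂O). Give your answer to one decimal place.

65.0

Lung and chest wall are elastances in series: 1/Crs = 1/CL + 1/Ccw.
1/Crs = 1/148 + 1/116 = 0.01538.
Crs = 65.02 mL/cmH2O.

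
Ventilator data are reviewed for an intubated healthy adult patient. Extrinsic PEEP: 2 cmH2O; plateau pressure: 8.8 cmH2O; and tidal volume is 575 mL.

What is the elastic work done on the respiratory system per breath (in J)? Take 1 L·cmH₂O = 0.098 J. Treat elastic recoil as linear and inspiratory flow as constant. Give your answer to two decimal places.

0.19

Elastic work ≈ ½ × (Pplat − PEEP) × Vt = 0.5 × (8.8 − 2) × 0.575 L = 0.5 × 6.8 × 0.575 = 1.955 L·cmH2O.
× 0.098 J/(L·cmH2O) → 0.1916 J.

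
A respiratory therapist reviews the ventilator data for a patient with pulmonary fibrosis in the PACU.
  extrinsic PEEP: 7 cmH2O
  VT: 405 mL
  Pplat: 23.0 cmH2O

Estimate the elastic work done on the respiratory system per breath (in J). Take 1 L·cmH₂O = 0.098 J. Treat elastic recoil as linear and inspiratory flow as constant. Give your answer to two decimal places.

Elastic work ≈ ½ × (Pplat − PEEP) × Vt = 0.5 × (23.0 − 7) × 0.405 L = 0.5 × 16.0 × 0.405 = 3.24 L·cmH2O.
× 0.098 J/(L·cmH2O) → 0.3175 J.

0.32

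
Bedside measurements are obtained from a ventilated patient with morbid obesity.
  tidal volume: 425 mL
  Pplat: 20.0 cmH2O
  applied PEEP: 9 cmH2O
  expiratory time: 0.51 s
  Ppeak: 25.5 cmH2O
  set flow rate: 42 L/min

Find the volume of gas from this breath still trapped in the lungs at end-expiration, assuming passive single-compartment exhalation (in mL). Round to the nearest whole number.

Flow: 42 L/min ÷ 60 = 0.7 L/s.
R = (PIP − Pplat)/V̇ = (25.5 − 20.0) / 0.7 = 5.5/0.7 = 7.857 cmH2O·s/L.
C = Vt/(Pplat − PEEP) = 425.0 / (20.0 − 9) = 425.0/11.0 = 38.636 mL/cmH2O.
τ = R × C = 7.857 × 0.03864 L/cmH2O = 0.3036 s.
Fraction remaining = e^(−Te/τ) = e^(−0.51/0.3036) = 0.1864.
Trapped volume = 425.0 × 0.1864 = 79.22 mL.

79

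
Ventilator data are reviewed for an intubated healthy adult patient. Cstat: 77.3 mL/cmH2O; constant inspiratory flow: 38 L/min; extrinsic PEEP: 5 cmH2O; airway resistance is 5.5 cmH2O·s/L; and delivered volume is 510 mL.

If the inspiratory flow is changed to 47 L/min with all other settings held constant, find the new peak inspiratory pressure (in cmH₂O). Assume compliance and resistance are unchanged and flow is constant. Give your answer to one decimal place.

15.9

Flow: 38 L/min ÷ 60 = 0.6333 L/s.
New flow: 47 L/min ÷ 60 = 0.7833 L/s.
PIP = Vt/C + R·V̇ + PEEP (constant-flow equation of motion).
Only the resistive term changes: ΔPIP = R × ΔV̇ = 5.5 × (0.7833 − 0.6333) = 5.5 × 0.15 = 0.825 cmH2O.
Original PIP = 510/77.3 + 5.5×0.6333 + 5 = 15.081 cmH2O; new PIP = 15.081 + (0.825) = 15.906 cmH2O.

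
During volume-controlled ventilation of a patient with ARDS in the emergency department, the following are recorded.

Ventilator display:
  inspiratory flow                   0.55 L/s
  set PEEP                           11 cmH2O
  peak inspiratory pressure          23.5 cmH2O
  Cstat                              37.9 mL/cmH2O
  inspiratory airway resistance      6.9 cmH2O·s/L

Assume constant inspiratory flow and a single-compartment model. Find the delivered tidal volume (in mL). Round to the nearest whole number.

330

Equation of motion (constant flow): PIP = Vt/C + R·V̇ + PEEP.
Vt/C = PIP − R·V̇ − PEEP = 23.5 − 3.795 − 11 = 8.705 cmH2O.
Vt = C × 8.705 = 37.9 × 8.705 = 329.92 mL.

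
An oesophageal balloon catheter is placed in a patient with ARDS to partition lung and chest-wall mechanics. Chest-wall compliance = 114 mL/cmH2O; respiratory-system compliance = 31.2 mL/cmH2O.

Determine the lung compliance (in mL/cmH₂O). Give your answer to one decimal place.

1/CL = 1/Crs − 1/Ccw.
1/CL = 1/31.2 − 1/114 = 0.02328.
CL = 42.955 mL/cmH2O.

43.0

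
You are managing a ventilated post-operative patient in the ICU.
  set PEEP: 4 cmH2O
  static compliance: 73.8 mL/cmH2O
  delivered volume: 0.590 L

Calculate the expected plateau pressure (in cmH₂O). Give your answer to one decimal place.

Pplat = PEEP + Vt / Cstat = 4 + 590 / 73.8 = 4 + 7.995 = 11.995 cmH2O.

12.0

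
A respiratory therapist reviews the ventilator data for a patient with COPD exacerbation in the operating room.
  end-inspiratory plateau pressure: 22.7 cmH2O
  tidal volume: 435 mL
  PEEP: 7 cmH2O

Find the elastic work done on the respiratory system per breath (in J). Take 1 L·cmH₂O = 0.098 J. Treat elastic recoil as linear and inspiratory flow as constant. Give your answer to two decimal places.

Elastic work ≈ ½ × (Pplat − PEEP) × Vt = 0.5 × (22.7 − 7) × 0.435 L = 0.5 × 15.7 × 0.435 = 3.415 L·cmH2O.
× 0.098 J/(L·cmH2O) → 0.3347 J.

0.33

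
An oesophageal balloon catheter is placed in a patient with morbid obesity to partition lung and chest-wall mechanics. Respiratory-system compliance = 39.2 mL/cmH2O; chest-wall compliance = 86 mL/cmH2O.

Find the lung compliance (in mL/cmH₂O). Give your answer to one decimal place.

1/CL = 1/Crs − 1/Ccw.
1/CL = 1/39.2 − 1/86 = 0.01388.
CL = 72.046 mL/cmH2O.

72.0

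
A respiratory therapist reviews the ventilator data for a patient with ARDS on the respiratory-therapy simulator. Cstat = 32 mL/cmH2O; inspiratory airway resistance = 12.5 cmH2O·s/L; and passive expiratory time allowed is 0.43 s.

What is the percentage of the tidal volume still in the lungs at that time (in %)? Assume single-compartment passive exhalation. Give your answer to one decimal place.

34.1

τ = R × C = 12.5 × 32 mL/cmH2O = 12.5 × 0.032 L/cmH2O = 0.4 s.
Passive exhalation: V(t)/V₀ = e^(−t/τ) = e^(−0.43/0.4) = 0.3413.
Fraction remaining = 0.3413 → 34.13%.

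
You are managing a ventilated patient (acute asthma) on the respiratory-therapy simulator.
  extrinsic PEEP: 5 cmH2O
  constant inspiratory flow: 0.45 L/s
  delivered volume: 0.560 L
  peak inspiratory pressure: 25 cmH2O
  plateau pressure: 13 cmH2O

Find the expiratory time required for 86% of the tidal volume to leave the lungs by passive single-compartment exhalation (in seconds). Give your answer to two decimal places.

R = (PIP − Pplat)/V̇ = (25 − 13) / 0.45 = 12.0/0.45 = 26.667 cmH2O·s/L.
C = Vt/(Pplat − PEEP) = 560.0 / (13 − 5) = 560.0/8.0 = 70.0 mL/cmH2O.
τ = R × C = 26.667 × 0.07 L/cmH2O = 1.867 s.
t = −τ·ln(1 − 0.86) = −1.867·ln(0.14) = 3.671 s.

3.67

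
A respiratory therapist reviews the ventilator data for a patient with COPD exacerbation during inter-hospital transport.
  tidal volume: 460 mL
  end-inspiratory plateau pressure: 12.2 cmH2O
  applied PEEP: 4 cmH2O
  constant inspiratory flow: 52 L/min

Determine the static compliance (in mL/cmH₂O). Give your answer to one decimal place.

56.1

Cstat = Vt / (Pplat − PEEP) = 460 / (12.2 − 4) = 460 / 8.2 = 56.098 mL/cmH2O.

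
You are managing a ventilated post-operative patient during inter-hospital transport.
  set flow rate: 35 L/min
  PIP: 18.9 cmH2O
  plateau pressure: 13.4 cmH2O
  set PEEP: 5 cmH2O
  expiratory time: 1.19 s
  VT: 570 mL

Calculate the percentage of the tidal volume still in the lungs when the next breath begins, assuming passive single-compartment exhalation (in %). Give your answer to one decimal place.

Flow: 35 L/min ÷ 60 = 0.5833 L/s.
R = (PIP − Pplat)/V̇ = (18.9 − 13.4) / 0.5833 = 5.5/0.5833 = 9.429 cmH2O·s/L.
C = Vt/(Pplat − PEEP) = 570.0 / (13.4 − 5) = 570.0/8.4 = 67.857 mL/cmH2O.
τ = R × C = 9.429 × 0.06786 L/cmH2O = 0.6399 s.
Fraction remaining at end-expiration = e^(−Te/τ) = e^(−1.19/0.6399) = 0.1557 → 15.57%.

15.6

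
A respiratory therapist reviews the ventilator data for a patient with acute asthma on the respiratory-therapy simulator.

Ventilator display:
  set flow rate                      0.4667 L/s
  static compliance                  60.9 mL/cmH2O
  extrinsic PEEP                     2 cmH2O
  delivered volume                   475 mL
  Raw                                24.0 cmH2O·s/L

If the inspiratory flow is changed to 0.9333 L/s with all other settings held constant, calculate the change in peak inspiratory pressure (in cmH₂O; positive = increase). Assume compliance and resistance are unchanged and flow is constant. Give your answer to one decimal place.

11.2

PIP = Vt/C + R·V̇ + PEEP (constant-flow equation of motion).
Only the resistive term changes: ΔPIP = R × ΔV̇ = 24.0 × (0.9333 − 0.4667) = 24.0 × 0.4666 = 11.198 cmH2O.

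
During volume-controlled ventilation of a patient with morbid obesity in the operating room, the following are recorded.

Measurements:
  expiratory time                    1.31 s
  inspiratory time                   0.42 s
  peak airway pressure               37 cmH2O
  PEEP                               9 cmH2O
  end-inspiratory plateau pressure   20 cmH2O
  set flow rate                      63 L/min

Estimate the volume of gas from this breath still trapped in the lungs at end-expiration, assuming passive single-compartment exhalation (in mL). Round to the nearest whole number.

59

Flow: 63 L/min ÷ 60 = 1.05 L/s.
Vt = flow × Ti = 1.05 L/s × 0.42 s × 1000 mL/L = 441.0 mL.
R = (PIP − Pplat)/V̇ = (37 − 20) / 1.05 = 17.0/1.05 = 16.19 cmH2O·s/L.
C = Vt/(Pplat − PEEP) = 441.0 / (20 − 9) = 441.0/11.0 = 40.091 mL/cmH2O.
τ = R × C = 16.19 × 0.04009 L/cmH2O = 0.6491 s.
Fraction remaining = e^(−Te/τ) = e^(−1.31/0.6491) = 0.1329.
Trapped volume = 441.0 × 0.1329 = 58.609 mL.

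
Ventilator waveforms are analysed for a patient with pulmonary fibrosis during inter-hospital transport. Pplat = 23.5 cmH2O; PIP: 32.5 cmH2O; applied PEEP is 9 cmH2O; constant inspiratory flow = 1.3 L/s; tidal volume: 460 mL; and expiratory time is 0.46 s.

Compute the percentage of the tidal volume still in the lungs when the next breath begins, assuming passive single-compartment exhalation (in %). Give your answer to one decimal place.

R = (PIP − Pplat)/V̇ = (32.5 − 23.5) / 1.3 = 9.0/1.3 = 6.923 cmH2O·s/L.
C = Vt/(Pplat − PEEP) = 460.0 / (23.5 − 9) = 460.0/14.5 = 31.724 mL/cmH2O.
τ = R × C = 6.923 × 0.03172 L/cmH2O = 0.2196 s.
Fraction remaining at end-expiration = e^(−Te/τ) = e^(−0.46/0.2196) = 0.1231 → 12.31%.

12.3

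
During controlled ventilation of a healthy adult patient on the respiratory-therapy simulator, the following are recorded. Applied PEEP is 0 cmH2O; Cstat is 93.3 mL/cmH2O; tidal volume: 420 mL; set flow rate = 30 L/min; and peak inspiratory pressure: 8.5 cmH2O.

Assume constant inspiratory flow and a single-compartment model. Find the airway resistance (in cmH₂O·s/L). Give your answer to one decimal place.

8.0

Flow: 30 L/min ÷ 60 = 0.5 L/s.
Equation of motion (constant flow): PIP = Vt/C + R·V̇ + PEEP.
R·V̇ = PIP − Vt/C − PEEP = 8.5 − 420/93.3 − 0 = 8.5 − 4.502 − 0 = 3.998 cmH2O.
R = 3.998 / 0.5 = 7.996 cmH2O·s/L.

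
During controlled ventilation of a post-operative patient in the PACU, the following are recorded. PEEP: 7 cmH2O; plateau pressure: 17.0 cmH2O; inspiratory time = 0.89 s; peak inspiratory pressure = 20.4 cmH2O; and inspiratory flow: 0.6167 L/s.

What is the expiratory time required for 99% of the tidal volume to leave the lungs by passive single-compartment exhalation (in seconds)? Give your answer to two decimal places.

Vt = flow × Ti = 0.6167 L/s × 0.89 s × 1000 mL/L = 548.86 mL.
R = (PIP − Pplat)/V̇ = (20.4 − 17.0) / 0.6167 = 3.4/0.6167 = 5.513 cmH2O·s/L.
C = Vt/(Pplat − PEEP) = 548.86 / (17.0 − 7) = 548.86/10.0 = 54.886 mL/cmH2O.
τ = R × C = 5.513 × 0.05489 L/cmH2O = 0.3026 s.
t = −τ·ln(1 − 0.99) = −0.3026·ln(0.01) = 1.394 s.

1.39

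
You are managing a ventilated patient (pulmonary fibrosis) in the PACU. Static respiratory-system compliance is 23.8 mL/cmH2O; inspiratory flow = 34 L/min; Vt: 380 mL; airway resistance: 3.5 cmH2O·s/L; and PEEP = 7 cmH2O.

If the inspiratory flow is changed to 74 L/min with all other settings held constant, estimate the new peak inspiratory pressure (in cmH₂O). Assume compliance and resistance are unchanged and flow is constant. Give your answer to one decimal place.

Flow: 34 L/min ÷ 60 = 0.5667 L/s.
New flow: 74 L/min ÷ 60 = 1.2333 L/s.
PIP = Vt/C + R·V̇ + PEEP (constant-flow equation of motion).
Only the resistive term changes: ΔPIP = R × ΔV̇ = 3.5 × (1.2333 − 0.5667) = 3.5 × 0.6666 = 2.333 cmH2O.
Original PIP = 380/23.8 + 3.5×0.5667 + 7 = 24.95 cmH2O; new PIP = 24.95 + (2.333) = 27.283 cmH2O.

27.3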